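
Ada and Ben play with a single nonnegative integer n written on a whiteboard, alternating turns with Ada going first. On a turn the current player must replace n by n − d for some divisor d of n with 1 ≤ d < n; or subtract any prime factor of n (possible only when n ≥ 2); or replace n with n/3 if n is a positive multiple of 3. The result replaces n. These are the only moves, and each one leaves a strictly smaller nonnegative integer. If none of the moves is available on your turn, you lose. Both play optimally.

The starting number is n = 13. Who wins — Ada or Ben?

Work bottom-up. With no move the player to move loses. Otherwise the position is W if at least one move leads to an L position for the opponent, and L if every move leads to a W.
n=0: no move → L
n=1: no move → L
n=2: W (go to 0, an L position)
n=3: W (go to 0, an L position)
n=4: L (options 2(W), 3(W) are all W)
n=5: W (go to 0, an L position)
n=6: W (go to 4, an L position)
n=7: W (go to 0, an L position)
n=8: W (go to 4, an L position)
n=9: L (options 3(W), 6(W), 8(W) are all W)
n=10: W (go to 9, an L position)
n=11: W (go to 0, an L position)
n=12: W (go to 4, an L position)
n=13: W (go to 0, an L position)
From 13 Ada can move to 0, reaching an L position.

Ada wins.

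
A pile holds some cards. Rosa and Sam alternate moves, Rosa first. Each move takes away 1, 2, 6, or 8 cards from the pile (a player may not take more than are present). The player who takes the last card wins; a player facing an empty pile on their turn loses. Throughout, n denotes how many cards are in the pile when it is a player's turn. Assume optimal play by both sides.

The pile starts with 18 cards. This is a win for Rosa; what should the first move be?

Remove 1, leaving 17.

Compute win/loss labels from the base case upward. A position with no move is L. Any other position is W if it can reach an L in one move, else L.
n=0: no move → L
n=1: can move to 0, which is L ⇒ W
n=2: can move to 0, which is L ⇒ W
n=3: moves to 2(W), 1(W); every one is W ⇒ L
n=4: can move to 3, which is L ⇒ W
n=5: can move to 3, which is L ⇒ W
n=6: can move to 0, which is L ⇒ W
n=7: moves to 6(W), 5(W), 1(W); every one is W ⇒ L
n=8: can move to 7, which is L ⇒ W
n=9: can move to 7, which is L ⇒ W
n=10: moves to 9(W), 8(W), 4(W), 2(W); every one is W ⇒ L
n=11: can move to 10, which is L ⇒ W
n=12: can move to 10, which is L ⇒ W
n=13: can move to 7, which is L ⇒ W
n=14: moves to 13(W), 12(W), 8(W), 6(W); every one is W ⇒ L
n=15: can move to 14, which is L ⇒ W
n=16: can move to 14, which is L ⇒ W
n=17: moves to 16(W), 15(W), 11(W), 9(W); every one is W ⇒ L
n=18: can move to 17, which is L ⇒ W
From 18, the L positions reachable in one move are: 17, 10. Any move reaching one of these is winning.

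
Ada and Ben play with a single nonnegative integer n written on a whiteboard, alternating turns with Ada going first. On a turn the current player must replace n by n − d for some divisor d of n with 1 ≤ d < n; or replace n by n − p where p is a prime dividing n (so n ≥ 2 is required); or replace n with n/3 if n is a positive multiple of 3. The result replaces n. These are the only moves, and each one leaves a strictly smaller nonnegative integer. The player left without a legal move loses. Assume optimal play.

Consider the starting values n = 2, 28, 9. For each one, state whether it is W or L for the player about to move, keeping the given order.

2: W, 28: W, 9: L

Work bottom-up. With no move the player to move loses. Otherwise the position is W if at least one move leads to an L position for the opponent, and L if every move leads to a W.
n=0: no move → L
n=1: no move → L
n=2: reaches L-position 0 → W
n=3: reaches L-position 0 → W
n=4: only reaches 2(W), 3(W), all W → L
n=5: reaches L-position 0 → W
n=6: reaches L-position 4 → W
n=7: reaches L-position 0 → W
n=8: reaches L-position 4 → W
n=9: only reaches 3(W), 6(W), 8(W), all W → L
n=10: reaches L-position 9 → W
n=11: reaches L-position 0 → W
n=12: reaches L-position 4 → W
n=13: reaches L-position 0 → W
n=14: only reaches 7(W), 12(W), 13(W), all W → L
n=15: reaches L-position 14 → W
n=16: reaches L-position 14 → W
n=17: reaches L-position 0 → W
n=18: reaches L-position 9 → W
n=19: reaches L-position 0 → W
n=20: only reaches 10(W), 15(W), 16(W), 18(W), 19(W), all W → L
n=21: reaches L-position 14 → W
n=22: reaches L-position 20 → W
n=23: reaches L-position 0 → W
n=24: reaches L-position 20 → W
n=25: reaches L-position 20 → W
n=26: only reaches 13(W), 24(W), 25(W), all W → L
n=27: reaches L-position 9 → W
n=28: reaches L-position 14 → W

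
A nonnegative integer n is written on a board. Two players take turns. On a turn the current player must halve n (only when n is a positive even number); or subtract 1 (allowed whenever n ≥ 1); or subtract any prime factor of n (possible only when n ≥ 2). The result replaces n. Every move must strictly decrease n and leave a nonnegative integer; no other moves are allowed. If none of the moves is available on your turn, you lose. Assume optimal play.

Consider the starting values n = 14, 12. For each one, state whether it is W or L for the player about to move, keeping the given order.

14: L, 12: W

Compute win/loss labels from the base case upward. A position with no move is L. Any other position is W if it can reach an L in one move, else L.
n=0: no move → L
n=1: W (go to 0, an L position)
n=2: W (go to 0, an L position)
n=3: W (go to 0, an L position)
n=4: L (options 2(W), 3(W) are all W)
n=5: W (go to 0, an L position)
n=6: W (go to 4, an L position)
n=7: W (go to 0, an L position)
n=8: W (go to 4, an L position)
n=9: L (options 6(W), 8(W) are all W)
n=10: W (go to 9, an L position)
n=11: W (go to 0, an L position)
n=12: W (go to 9, an L position)
n=13: W (go to 0, an L position)
n=14: L (options 7(W), 12(W), 13(W) are all W)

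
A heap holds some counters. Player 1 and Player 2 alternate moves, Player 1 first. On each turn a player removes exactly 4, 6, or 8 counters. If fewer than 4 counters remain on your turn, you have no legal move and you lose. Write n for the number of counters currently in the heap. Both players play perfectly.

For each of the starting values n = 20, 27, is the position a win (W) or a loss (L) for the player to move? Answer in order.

20: W, 27: L

Compute win/loss labels from the base case upward. A position with no move is L. Any other position is W if it can reach an L in one move, else L.
n=0: no move → L
n=1: no move → L
n=2: no move → L
n=3: no move → L
n=4: reaches L-position 0 → W
n=5: reaches L-position 1 → W
n=6: reaches L-position 2 → W
n=7: reaches L-position 3 → W
n=8: reaches L-position 2 → W
n=9: reaches L-position 3 → W
n=10: reaches L-position 2 → W
n=11: reaches L-position 3 → W
n=12: only reaches 8(W), 6(W), 4(W), all W → L
n=13: only reaches 9(W), 7(W), 5(W), all W → L
n=14: only reaches 10(W), 8(W), 6(W), all W → L
n=15: only reaches 11(W), 9(W), 7(W), all W → L
n=16: reaches L-position 12 → W
n=17: reaches L-position 13 → W
n=18: reaches L-position 14 → W
n=19: reaches L-position 15 → W
n=20: reaches L-position 14 → W
n=21: reaches L-position 15 → W
n=22: reaches L-position 14 → W
n=23: reaches L-position 15 → W
n=24: only reaches 20(W), 18(W), 16(W), all W → L
n=25: only reaches 21(W), 19(W), 17(W), all W → L
n=26: only reaches 22(W), 20(W), 18(W), all W → L
n=27: only reaches 23(W), 21(W), 19(W), all W → L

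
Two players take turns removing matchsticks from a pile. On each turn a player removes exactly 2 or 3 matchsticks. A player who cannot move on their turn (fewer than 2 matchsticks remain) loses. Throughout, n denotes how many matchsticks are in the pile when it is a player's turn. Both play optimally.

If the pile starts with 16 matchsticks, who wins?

Label each position W (a win for the player to move) or L (a loss). A position with no legal move is L; any other position is W exactly when some move reaches an L, and L when every move reaches a W.
n=0: no move → L
n=1: no move → L
n=2: W (go to 0, an L position)
n=3: W (go to 1, an L position)
n=4: W (go to 1, an L position)
n=5: L (options 3(W), 2(W) are all W)
n=6: L (options 4(W), 3(W) are all W)
n=7: W (go to 5, an L position)
n=8: W (go to 6, an L position)
n=9: W (go to 6, an L position)
n=10: L (options 8(W), 7(W) are all W)
n=11: L (options 9(W), 8(W) are all W)
n=12: W (go to 10, an L position)
n=13: W (go to 11, an L position)
n=14: W (go to 11, an L position)
n=15: L (options 13(W), 12(W) are all W)
n=16: L (options 14(W), 13(W) are all W)
The starting position 16 is L: whatever the player to move does, the opponent receives a W position.

The second player wins.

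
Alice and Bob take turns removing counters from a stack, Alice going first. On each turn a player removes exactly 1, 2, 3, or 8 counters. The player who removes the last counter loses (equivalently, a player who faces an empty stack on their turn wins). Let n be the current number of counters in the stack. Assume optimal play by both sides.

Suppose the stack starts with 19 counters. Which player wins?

Bob wins.

Classify positions by backward induction: terminal positions (no move available) are W. From any other position, the mover wins iff some move reaches an L.
n=0: no move; the opponent has just taken the last counter and therefore loses → W
n=1: L (sole option 0(W) is W)
n=2: W (go to 1, an L position)
n=3: W (go to 1, an L position)
n=4: W (go to 1, an L position)
n=5: L (options 4(W), 3(W), 2(W) are all W)
n=6: W (go to 5, an L position)
n=7: W (go to 5, an L position)
n=8: W (go to 5, an L position)
n=9: W (go to 1, an L position)
n=10: L (options 9(W), 8(W), 7(W), 2(W) are all W)
n=11: W (go to 10, an L position)
n=12: W (go to 10, an L position)
n=13: W (go to 10, an L position)
n=14: L (options 13(W), 12(W), 11(W), 6(W) are all W)
n=15: W (go to 14, an L position)
n=16: W (go to 14, an L position)
n=17: W (go to 14, an L position)
n=18: W (go to 10, an L position)
n=19: L (options 18(W), 17(W), 16(W), 11(W) are all W)
Every move from 19 reaches a W position, so the mover loses.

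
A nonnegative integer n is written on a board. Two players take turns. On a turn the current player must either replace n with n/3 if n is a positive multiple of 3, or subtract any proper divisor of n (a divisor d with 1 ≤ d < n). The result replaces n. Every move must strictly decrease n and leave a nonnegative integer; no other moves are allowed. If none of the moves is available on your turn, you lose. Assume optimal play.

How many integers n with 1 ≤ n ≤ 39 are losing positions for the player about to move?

14

Build the W/L table. Terminal = L. A non-terminal position is W if it has a move to some L; otherwise it is L.
n=0: no move → L
n=1: no move → L
n=2: →1(L), so W
n=3: →1(L), so W
n=4: →2(W), 3(W) — all W, so L
n=5: →4(L), so W
n=6: →4(L), so W
n=7: →6(W) only, which is W, so L
n=8: →4(L), so W
n=9: →3(W), 6(W), 8(W) — all W, so L
n=10: →9(L), so W
n=11: →10(W) only, which is W, so L
n=12: →4(L), so W
n=13: →12(W) only, which is W, so L
n=14: →7(L), so W
n=15: →5(W), 10(W), 12(W), 14(W) — all W, so L
n=16: →15(L), so W
n=17: →16(W) only, which is W, so L
n=18: →9(L), so W
n=19: →18(W) only, which is W, so L
n=20: →15(L), so W
n=21: →7(L), so W
n=22: →11(L), so W
n=23: →22(W) only, which is W, so L
n=24: →23(L), so W
n=25: →20(W), 24(W) — all W, so L
n=26: →13(L), so W
n=27: →9(L), so W
n=28: →14(W), 21(W), 24(W), 26(W), 27(W) — all W, so L
n=29: →28(L), so W
n=30: →15(L), so W
n=31: →30(W) only, which is W, so L
n=32: →28(L), so W
n=33: →11(L), so W
n=34: →17(L), so W
n=35: →28(L), so W
n=36: →12(W), 18(W), 24(W), 27(W), 30(W), 32(W), 33(W), 34(W), 35(W) — all W, so L
n=37: →36(L), so W
n=38: →19(L), so W
n=39: →13(L), so W
L entries with 1 ≤ n ≤ 39 (n=0 is outside the asked range and is not counted): n = 1, 4, 7, 9, 11, 13, 15, 17, 19, 23, 25, 28, 31, 36; that makes 14.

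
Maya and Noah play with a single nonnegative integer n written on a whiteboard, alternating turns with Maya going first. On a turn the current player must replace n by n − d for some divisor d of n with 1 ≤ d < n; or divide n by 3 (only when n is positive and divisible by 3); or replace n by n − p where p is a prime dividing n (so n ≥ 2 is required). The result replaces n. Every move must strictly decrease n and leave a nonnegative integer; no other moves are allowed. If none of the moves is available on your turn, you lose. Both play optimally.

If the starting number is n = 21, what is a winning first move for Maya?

Move to 14.

Use the standard recursion: the mover loses at a terminal position; elsewhere, the mover wins exactly when some move hands the opponent an L position.
n=0: no move → L
n=1: no move → L
n=2: W (go to 0, an L position)
n=3: W (go to 0, an L position)
n=4: L (options 2(W), 3(W) are all W)
n=5: W (go to 0, an L position)
n=6: W (go to 4, an L position)
n=7: W (go to 0, an L position)
n=8: W (go to 4, an L position)
n=9: L (options 3(W), 6(W), 8(W) are all W)
n=10: W (go to 9, an L position)
n=11: W (go to 0, an L position)
n=12: W (go to 4, an L position)
n=13: W (go to 0, an L position)
n=14: L (options 7(W), 12(W), 13(W) are all W)
n=15: W (go to 14, an L position)
n=16: W (go to 14, an L position)
n=17: W (go to 0, an L position)
n=18: W (go to 9, an L position)
n=19: W (go to 0, an L position)
n=20: L (options 10(W), 15(W), 16(W), 18(W), 19(W) are all W)
n=21: W (go to 14, an L position)
From 21, the L positions reachable in one move are: 14, 20. Any move reaching one of these is winning.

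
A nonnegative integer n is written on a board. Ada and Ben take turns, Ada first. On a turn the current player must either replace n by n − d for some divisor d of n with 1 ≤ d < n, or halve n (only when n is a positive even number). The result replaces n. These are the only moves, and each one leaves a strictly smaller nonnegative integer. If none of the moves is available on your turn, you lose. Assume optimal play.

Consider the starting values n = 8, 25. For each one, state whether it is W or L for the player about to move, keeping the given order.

Positions with no move are L. A position that does have a move is losing for the player to move precisely when every available move leads to a winning position for the opponent. Fill in the labels:
n=0: no move → L
n=1: no move → L
n=2: →1(L), so W
n=3: →2(W) only, which is W, so L
n=4: →3(L), so W
n=5: →4(W) only, which is W, so L
n=6: →3(L), so W
n=7: →6(W) only, which is W, so L
n=8: →7(L), so W
n=9: →6(W), 8(W) — all W, so L
n=10: →5(L), so W
n=11: →10(W) only, which is W, so L
n=12: →9(L), so W
n=13: →12(W) only, which is W, so L
n=14: →7(L), so W
n=15: →10(W), 12(W), 14(W) — all W, so L
n=16: →15(L), so W
n=17: →16(W) only, which is W, so L
n=18: →9(L), so W
n=19: →18(W) only, which is W, so L
n=20: →15(L), so W
n=21: →14(W), 18(W), 20(W) — all W, so L
n=22: →11(L), so W
n=23: →22(W) only, which is W, so L
n=24: →21(L), so W
n=25: →20(W), 24(W) — all W, so L

8: W, 25: L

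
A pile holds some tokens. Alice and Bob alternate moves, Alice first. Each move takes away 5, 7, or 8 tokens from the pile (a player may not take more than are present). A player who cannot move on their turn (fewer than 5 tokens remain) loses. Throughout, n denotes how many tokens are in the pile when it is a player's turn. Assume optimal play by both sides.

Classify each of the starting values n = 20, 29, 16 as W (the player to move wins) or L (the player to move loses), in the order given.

Positions with no move are L. A position that does have a move is losing for the player to move precisely when every available move leads to a winning position for the opponent. Fill in the labels:
n=0: no move → L
n=1: no move → L
n=2: no move → L
n=3: no move → L
n=4: no move → L
n=5: can move to 0, which is L ⇒ W
n=6: can move to 1, which is L ⇒ W
n=7: can move to 2, which is L ⇒ W
n=8: can move to 3, which is L ⇒ W
n=9: can move to 4, which is L ⇒ W
n=10: can move to 3, which is L ⇒ W
n=11: can move to 4, which is L ⇒ W
n=12: can move to 4, which is L ⇒ W
n=13: moves to 8(W), 6(W), 5(W); every one is W ⇒ L
n=14: moves to 9(W), 7(W), 6(W); every one is W ⇒ L
n=15: moves to 10(W), 8(W), 7(W); every one is W ⇒ L
n=16: moves to 11(W), 9(W), 8(W); every one is W ⇒ L
n=17: moves to 12(W), 10(W), 9(W); every one is W ⇒ L
n=18: can move to 13, which is L ⇒ W
n=19: can move to 14, which is L ⇒ W
n=20: can move to 15, which is L ⇒ W
n=21: can move to 16, which is L ⇒ W
n=22: can move to 17, which is L ⇒ W
n=23: can move to 16, which is L ⇒ W
n=24: can move to 17, which is L ⇒ W
n=25: can move to 17, which is L ⇒ W
n=26: moves to 21(W), 19(W), 18(W); every one is W ⇒ L
n=27: moves to 22(W), 20(W), 19(W); every one is W ⇒ L
n=28: moves to 23(W), 21(W), 20(W); every one is W ⇒ L
n=29: moves to 24(W), 22(W), 21(W); every one is W ⇒ L

20: W, 29: L, 16: L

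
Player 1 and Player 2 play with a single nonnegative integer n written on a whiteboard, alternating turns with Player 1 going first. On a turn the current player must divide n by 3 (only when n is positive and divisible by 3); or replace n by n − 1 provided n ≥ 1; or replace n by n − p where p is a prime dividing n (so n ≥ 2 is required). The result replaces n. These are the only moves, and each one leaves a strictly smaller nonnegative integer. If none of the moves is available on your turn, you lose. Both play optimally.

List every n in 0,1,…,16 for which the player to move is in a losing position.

Work bottom-up. With no move the player to move loses. Otherwise the position is W if at least one move leads to an L position for the opponent, and L if every move leads to a W.
n=0: no move → L
n=1: reaches L-position 0 → W
n=2: reaches L-position 0 → W
n=3: reaches L-position 0 → W
n=4: only reaches 2(W), 3(W), all W → L
n=5: reaches L-position 0 → W
n=6: reaches L-position 4 → W
n=7: reaches L-position 0 → W
n=8: only reaches 6(W), 7(W), all W → L
n=9: reaches L-position 8 → W
n=10: reaches L-position 8 → W
n=11: reaches L-position 0 → W
n=12: reaches L-position 4 → W
n=13: reaches L-position 0 → W
n=14: only reaches 7(W), 12(W), 13(W), all W → L
n=15: reaches L-position 14 → W
n=16: reaches L-position 14 → W
The losing starting values of n are exactly the entries labelled L in this table (4 of them).

0, 4, 8, 14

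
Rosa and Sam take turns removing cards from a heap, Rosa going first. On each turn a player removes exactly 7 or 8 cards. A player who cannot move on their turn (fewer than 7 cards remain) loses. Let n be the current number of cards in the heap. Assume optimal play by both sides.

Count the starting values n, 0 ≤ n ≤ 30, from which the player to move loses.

Label each position W (a win for the player to move) or L (a loss). A position with no legal move is L; any other position is W exactly when some move reaches an L, and L when every move reaches a W.
n=0: no move → L
n=1: no move → L
n=2: no move → L
n=3: no move → L
n=4: no move → L
n=5: no move → L
n=6: no move → L
n=7: can move to 0, which is L ⇒ W
n=8: can move to 1, which is L ⇒ W
n=9: can move to 2, which is L ⇒ W
n=10: can move to 3, which is L ⇒ W
n=11: can move to 4, which is L ⇒ W
n=12: can move to 5, which is L ⇒ W
n=13: can move to 6, which is L ⇒ W
n=14: can move to 6, which is L ⇒ W
n=15: moves to 8(W), 7(W); every one is W ⇒ L
n=16: moves to 9(W), 8(W); every one is W ⇒ L
n=17: moves to 10(W), 9(W); every one is W ⇒ L
n=18: moves to 11(W), 10(W); every one is W ⇒ L
n=19: moves to 12(W), 11(W); every one is W ⇒ L
n=20: moves to 13(W), 12(W); every one is W ⇒ L
n=21: moves to 14(W), 13(W); every one is W ⇒ L
n=22: can move to 15, which is L ⇒ W
n=23: can move to 16, which is L ⇒ W
n=24: can move to 17, which is L ⇒ W
n=25: can move to 18, which is L ⇒ W
n=26: can move to 19, which is L ⇒ W
n=27: can move to 20, which is L ⇒ W
n=28: can move to 21, which is L ⇒ W
n=29: can move to 21, which is L ⇒ W
n=30: moves to 23(W), 22(W); every one is W ⇒ L
L entries with 0 ≤ n ≤ 30: n = 0, 1, 2, 3, 4, 5, 6, 15, 16, 17, 18, 19, 20, 21, 30; that makes 15.

15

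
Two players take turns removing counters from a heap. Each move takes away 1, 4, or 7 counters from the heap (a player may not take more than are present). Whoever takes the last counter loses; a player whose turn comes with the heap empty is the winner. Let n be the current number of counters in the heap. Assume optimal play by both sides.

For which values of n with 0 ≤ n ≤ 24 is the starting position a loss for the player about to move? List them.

Build the W/L table. Terminal = W. A non-terminal position is W if it has a move to some L; otherwise it is L.
n=0: no move; the opponent has just taken the last counter and therefore loses → W
n=1: →0(W) only, which is W, so L
n=2: →1(L), so W
n=3: →2(W) only, which is W, so L
n=4: →3(L), so W
n=5: →1(L), so W
n=6: →5(W), 2(W) — all W, so L
n=7: →6(L), so W
n=8: →1(L), so W
n=9: →8(W), 5(W), 2(W) — all W, so L
n=10: →9(L), so W
n=11: →10(W), 7(W), 4(W) — all W, so L
n=12: →11(L), so W
n=13: →9(L), so W
n=14: →13(W), 10(W), 7(W) — all W, so L
n=15: →14(L), so W
n=16: →9(L), so W
n=17: →16(W), 13(W), 10(W) — all W, so L
n=18: →17(L), so W
n=19: →18(W), 15(W), 12(W) — all W, so L
n=20: →19(L), so W
n=21: →17(L), so W
n=22: →21(W), 18(W), 15(W) — all W, so L
n=23: →22(L), so W
n=24: →17(L), so W
Reading off the rows marked L gives the requested list; there are 9 such values of n.

1, 3, 6, 9, 11, 14, 17, 19, 22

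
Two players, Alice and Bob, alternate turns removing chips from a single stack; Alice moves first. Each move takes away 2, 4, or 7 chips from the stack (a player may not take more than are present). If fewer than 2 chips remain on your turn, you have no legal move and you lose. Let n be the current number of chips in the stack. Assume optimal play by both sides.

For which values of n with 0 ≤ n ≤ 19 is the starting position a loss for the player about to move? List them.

0, 1, 6, 9, 12, 15, 18

Work bottom-up. With no move the player to move loses. Otherwise the position is W if at least one move leads to an L position for the opponent, and L if every move leads to a W.
n=0: no move → L
n=1: no move → L
n=2: can move to 0, which is L ⇒ W
n=3: can move to 1, which is L ⇒ W
n=4: can move to 0, which is L ⇒ W
n=5: can move to 1, which is L ⇒ W
n=6: moves to 4(W), 2(W); every one is W ⇒ L
n=7: can move to 0, which is L ⇒ W
n=8: can move to 6, which is L ⇒ W
n=9: moves to 7(W), 5(W), 2(W); every one is W ⇒ L
n=10: can move to 6, which is L ⇒ W
n=11: can move to 9, which is L ⇒ W
n=12: moves to 10(W), 8(W), 5(W); every one is W ⇒ L
n=13: can move to 9, which is L ⇒ W
n=14: can move to 12, which is L ⇒ W
n=15: moves to 13(W), 11(W), 8(W); every one is W ⇒ L
n=16: can move to 12, which is L ⇒ W
n=17: can move to 15, which is L ⇒ W
n=18: moves to 16(W), 14(W), 11(W); every one is W ⇒ L
n=19: can move to 15, which is L ⇒ W
Reading off the rows marked L gives the requested list; there are 7 such values of n.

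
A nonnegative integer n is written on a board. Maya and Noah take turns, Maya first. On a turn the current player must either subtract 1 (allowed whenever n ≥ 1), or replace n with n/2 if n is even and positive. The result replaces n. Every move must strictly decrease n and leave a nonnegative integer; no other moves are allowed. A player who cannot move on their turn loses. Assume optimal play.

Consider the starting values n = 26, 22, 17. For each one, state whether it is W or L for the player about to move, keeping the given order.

Use the standard recursion: the mover loses at a terminal position; elsewhere, the mover wins exactly when some move hands the opponent an L position.
n=0: no move → L
n=1: can move to 0, which is L ⇒ W
n=2: the only move is to 1(W), a W ⇒ L
n=3: can move to 2, which is L ⇒ W
n=4: can move to 2, which is L ⇒ W
n=5: the only move is to 4(W), a W ⇒ L
n=6: can move to 5, which is L ⇒ W
n=7: the only move is to 6(W), a W ⇒ L
n=8: can move to 7, which is L ⇒ W
n=9: the only move is to 8(W), a W ⇒ L
n=10: can move to 5, which is L ⇒ W
n=11: the only move is to 10(W), a W ⇒ L
n=12: can move to 11, which is L ⇒ W
n=13: the only move is to 12(W), a W ⇒ L
n=14: can move to 7, which is L ⇒ W
n=15: the only move is to 14(W), a W ⇒ L
n=16: can move to 15, which is L ⇒ W
n=17: the only move is to 16(W), a W ⇒ L
n=18: can move to 9, which is L ⇒ W
n=19: the only move is to 18(W), a W ⇒ L
n=20: can move to 19, which is L ⇒ W
n=21: the only move is to 20(W), a W ⇒ L
n=22: can move to 11, which is L ⇒ W
n=23: the only move is to 22(W), a W ⇒ L
n=24: can move to 23, which is L ⇒ W
n=25: the only move is to 24(W), a W ⇒ L
n=26: can move to 13, which is L ⇒ W

26: W, 22: W, 17: L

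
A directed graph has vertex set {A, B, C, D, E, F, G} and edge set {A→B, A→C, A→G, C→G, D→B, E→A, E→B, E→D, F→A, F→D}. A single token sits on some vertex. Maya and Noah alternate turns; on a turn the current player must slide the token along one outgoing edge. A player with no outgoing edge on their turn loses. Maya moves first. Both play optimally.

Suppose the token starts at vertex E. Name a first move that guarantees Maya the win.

Move to B.

Classify positions by backward induction: terminal positions (no move available) are L. From any other position, the mover wins iff some move reaches an L.
Every edge goes from a vertex to one that appears earlier in the order G, B, C, D, A, E, F, so processing vertices in that order labels each vertex after all of its successors.
G: no outgoing edge → L
B: no outgoing edge → L
C: can move to G, which is L ⇒ W
D: can move to B, which is L ⇒ W
A: can move to B, which is L ⇒ W
E: can move to B, which is L ⇒ W
F: moves to A(W), D(W); every one is W ⇒ L
From E, the L positions reachable in one move are: B.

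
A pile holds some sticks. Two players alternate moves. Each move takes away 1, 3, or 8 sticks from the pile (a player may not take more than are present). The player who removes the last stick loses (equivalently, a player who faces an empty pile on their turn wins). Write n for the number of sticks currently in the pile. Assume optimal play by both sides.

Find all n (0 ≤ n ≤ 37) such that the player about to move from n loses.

1, 3, 5, 7, 12, 14, 16, 18, 23, 25, 27, 29, 34, 36

Build the W/L table. Terminal = W. A non-terminal position is W if it has a move to some L; otherwise it is L.
n=0: no move; the opponent has just taken the last stick and therefore loses → W
n=1: L (sole option 0(W) is W)
n=2: W (go to 1, an L position)
n=3: L (options 2(W), 0(W) are all W)
n=4: W (go to 3, an L position)
n=5: L (options 4(W), 2(W) are all W)
n=6: W (go to 5, an L position)
n=7: L (options 6(W), 4(W) are all W)
n=8: W (go to 7, an L position)
n=9: W (go to 1, an L position)
n=10: W (go to 7, an L position)
n=11: W (go to 3, an L position)
n=12: L (options 11(W), 9(W), 4(W) are all W)
n=13: W (go to 12, an L position)
n=14: L (options 13(W), 11(W), 6(W) are all W)
n=15: W (go to 14, an L position)
n=16: L (options 15(W), 13(W), 8(W) are all W)
n=17: W (go to 16, an L position)
n=18: L (options 17(W), 15(W), 10(W) are all W)
n=19: W (go to 18, an L position)
n=20: W (go to 12, an L position)
n=21: W (go to 18, an L position)
n=22: W (go to 14, an L position)
n=23: L (options 22(W), 20(W), 15(W) are all W)
n=24: W (go to 23, an L position)
n=25: L (options 24(W), 22(W), 17(W) are all W)
n=26: W (go to 25, an L position)
n=27: L (options 26(W), 24(W), 19(W) are all W)
n=28: W (go to 27, an L position)
n=29: L (options 28(W), 26(W), 21(W) are all W)
n=30: W (go to 29, an L position)
n=31: W (go to 23, an L position)
n=32: W (go to 29, an L position)
n=33: W (go to 25, an L position)
n=34: L (options 33(W), 31(W), 26(W) are all W)
n=35: W (go to 34, an L position)
n=36: L (options 35(W), 33(W), 28(W) are all W)
n=37: W (go to 36, an L position)
Reading off the rows marked L gives the requested list; there are 14 such values of n.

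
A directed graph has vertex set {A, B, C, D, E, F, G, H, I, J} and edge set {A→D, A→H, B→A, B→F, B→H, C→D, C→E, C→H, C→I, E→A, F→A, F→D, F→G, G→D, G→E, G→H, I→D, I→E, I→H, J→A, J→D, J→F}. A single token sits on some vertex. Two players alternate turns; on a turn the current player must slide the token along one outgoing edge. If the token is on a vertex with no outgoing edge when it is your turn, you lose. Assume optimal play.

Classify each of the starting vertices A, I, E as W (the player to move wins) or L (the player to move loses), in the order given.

A: W, I: W, E: L

Build the W/L table. Terminal = L. A non-terminal position is W if it has a move to some L; otherwise it is L.
Every edge goes from a vertex to one that appears earlier in the order H, D, A, E, G, F, I, J, C, B, so processing vertices in that order labels each vertex after all of its successors.
H: no outgoing edge → L
D: no outgoing edge → L
A: reaches L-position D → W
E: only reaches A(W), which is W → L
G: reaches L-position E → W
F: reaches L-position D → W
I: reaches L-position E → W
J: reaches L-position D → W
C: reaches L-position E → W
B: reaches L-position H → W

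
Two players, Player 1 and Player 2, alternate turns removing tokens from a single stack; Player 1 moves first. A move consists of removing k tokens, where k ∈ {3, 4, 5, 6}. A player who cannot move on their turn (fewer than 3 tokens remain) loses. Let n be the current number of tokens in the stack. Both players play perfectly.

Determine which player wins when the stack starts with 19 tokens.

Player 2 wins.

Classify positions by backward induction: terminal positions (no move available) are L. From any other position, the mover wins iff some move reaches an L.
n=0: no move → L
n=1: no move → L
n=2: no move → L
n=3: can move to 0, which is L ⇒ W
n=4: can move to 1, which is L ⇒ W
n=5: can move to 2, which is L ⇒ W
n=6: can move to 2, which is L ⇒ W
n=7: can move to 2, which is L ⇒ W
n=8: can move to 2, which is L ⇒ W
n=9: moves to 6(W), 5(W), 4(W), 3(W); every one is W ⇒ L
n=10: moves to 7(W), 6(W), 5(W), 4(W); every one is W ⇒ L
n=11: moves to 8(W), 7(W), 6(W), 5(W); every one is W ⇒ L
n=12: can move to 9, which is L ⇒ W
n=13: can move to 10, which is L ⇒ W
n=14: can move to 11, which is L ⇒ W
n=15: can move to 11, which is L ⇒ W
n=16: can move to 11, which is L ⇒ W
n=17: can move to 11, which is L ⇒ W
n=18: moves to 15(W), 14(W), 13(W), 12(W); every one is W ⇒ L
n=19: moves to 16(W), 15(W), 14(W), 13(W); every one is W ⇒ L
Every move from 19 reaches a W position, so the mover loses.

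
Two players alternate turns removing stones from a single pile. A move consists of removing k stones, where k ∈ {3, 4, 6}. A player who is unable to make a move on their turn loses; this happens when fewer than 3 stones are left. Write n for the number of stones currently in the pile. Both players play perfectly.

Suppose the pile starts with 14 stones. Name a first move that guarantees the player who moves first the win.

Remove 3, leaving 11.

Use the standard recursion: the mover loses at a terminal position; elsewhere, the mover wins exactly when some move hands the opponent an L position.
n=0: no move → L
n=1: no move → L
n=2: no move → L
n=3: W (go to 0, an L position)
n=4: W (go to 1, an L position)
n=5: W (go to 2, an L position)
n=6: W (go to 2, an L position)
n=7: W (go to 1, an L position)
n=8: W (go to 2, an L position)
n=9: L (options 6(W), 5(W), 3(W) are all W)
n=10: L (options 7(W), 6(W), 4(W) are all W)
n=11: L (options 8(W), 7(W), 5(W) are all W)
n=12: W (go to 9, an L position)
n=13: W (go to 10, an L position)
n=14: W (go to 11, an L position)
From 14, the L positions reachable in one move are: 11, 10. Any move reaching one of these is winning.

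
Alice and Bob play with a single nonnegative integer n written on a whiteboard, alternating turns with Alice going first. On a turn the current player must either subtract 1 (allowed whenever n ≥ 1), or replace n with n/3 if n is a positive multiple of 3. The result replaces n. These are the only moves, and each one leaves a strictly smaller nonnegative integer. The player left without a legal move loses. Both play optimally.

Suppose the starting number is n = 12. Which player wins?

Alice wins.

Use the standard recursion: the mover loses at a terminal position; elsewhere, the mover wins exactly when some move hands the opponent an L position.
n=0: no move → L
n=1: reaches L-position 0 → W
n=2: only reaches 1(W), which is W → L
n=3: reaches L-position 2 → W
n=4: only reaches 3(W), which is W → L
n=5: reaches L-position 4 → W
n=6: reaches L-position 2 → W
n=7: only reaches 6(W), which is W → L
n=8: reaches L-position 7 → W
n=9: only reaches 3(W), 8(W), all W → L
n=10: reaches L-position 9 → W
n=11: only reaches 10(W), which is W → L
n=12: reaches L-position 4 → W
The starting position 12 is W: Alice should move to 4, handing over an L position.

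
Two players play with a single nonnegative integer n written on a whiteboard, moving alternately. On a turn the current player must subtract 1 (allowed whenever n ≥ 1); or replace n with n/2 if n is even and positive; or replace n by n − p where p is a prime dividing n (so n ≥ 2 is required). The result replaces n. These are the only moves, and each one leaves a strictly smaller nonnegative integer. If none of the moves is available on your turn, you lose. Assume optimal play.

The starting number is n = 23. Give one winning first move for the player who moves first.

Move to 0.

Positions with no move are L. A position that does have a move is losing for the player to move precisely when every available move leads to a winning position for the opponent. Fill in the labels:
n=0: no move → L
n=1: →0(L), so W
n=2: →0(L), so W
n=3: →0(L), so W
n=4: →2(W), 3(W) — all W, so L
n=5: →0(L), so W
n=6: →4(L), so W
n=7: →0(L), so W
n=8: →4(L), so W
n=9: →6(W), 8(W) — all W, so L
n=10: →9(L), so W
n=11: →0(L), so W
n=12: →9(L), so W
n=13: →0(L), so W
n=14: →7(W), 12(W), 13(W) — all W, so L
n=15: →14(L), so W
n=16: →14(L), so W
n=17: →0(L), so W
n=18: →9(L), so W
n=19: →0(L), so W
n=20: →10(W), 15(W), 18(W), 19(W) — all W, so L
n=21: →14(L), so W
n=22: →20(L), so W
n=23: →0(L), so W
From 23, the L positions reachable in one move are: 0.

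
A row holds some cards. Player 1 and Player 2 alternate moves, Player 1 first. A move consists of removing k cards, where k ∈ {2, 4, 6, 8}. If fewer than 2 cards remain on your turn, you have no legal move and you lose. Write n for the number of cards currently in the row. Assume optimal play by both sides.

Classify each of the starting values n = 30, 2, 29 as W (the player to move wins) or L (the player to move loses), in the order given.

Compute win/loss labels from the base case upward. A position with no move is L. Any other position is W if it can reach an L in one move, else L.
n=0: no move → L
n=1: no move → L
n=2: →0(L), so W
n=3: →1(L), so W
n=4: →0(L), so W
n=5: →1(L), so W
n=6: →0(L), so W
n=7: →1(L), so W
n=8: →0(L), so W
n=9: →1(L), so W
n=10: →8(W), 6(W), 4(W), 2(W) — all W, so L
n=11: →9(W), 7(W), 5(W), 3(W) — all W, so L
n=12: →10(L), so W
n=13: →11(L), so W
n=14: →10(L), so W
n=15: →11(L), so W
n=16: →10(L), so W
n=17: →11(L), so W
n=18: →10(L), so W
n=19: →11(L), so W
n=20: →18(W), 16(W), 14(W), 12(W) — all W, so L
n=21: →19(W), 17(W), 15(W), 13(W) — all W, so L
n=22: →20(L), so W
n=23: →21(L), so W
n=24: →20(L), so W
n=25: →21(L), so W
n=26: →20(L), so W
n=27: →21(L), so W
n=28: →20(L), so W
n=29: →21(L), so W
n=30: →28(W), 26(W), 24(W), 22(W) — all W, so L

30: L, 2: W, 29: W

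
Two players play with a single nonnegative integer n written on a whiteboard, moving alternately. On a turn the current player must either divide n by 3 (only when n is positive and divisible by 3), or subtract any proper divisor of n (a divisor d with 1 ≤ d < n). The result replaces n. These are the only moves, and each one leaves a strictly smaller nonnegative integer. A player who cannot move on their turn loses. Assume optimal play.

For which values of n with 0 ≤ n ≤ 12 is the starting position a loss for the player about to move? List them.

0, 1, 4, 7, 9, 11

Work bottom-up. With no move the player to move loses. Otherwise the position is W if at least one move leads to an L position for the opponent, and L if every move leads to a W.
n=0: no move → L
n=1: no move → L
n=2: reaches L-position 1 → W
n=3: reaches L-position 1 → W
n=4: only reaches 2(W), 3(W), all W → L
n=5: reaches L-position 4 → W
n=6: reaches L-position 4 → W
n=7: only reaches 6(W), which is W → L
n=8: reaches L-position 4 → W
n=9: only reaches 3(W), 6(W), 8(W), all W → L
n=10: reaches L-position 9 → W
n=11: only reaches 10(W), which is W → L
n=12: reaches L-position 4 → W
Reading off the rows marked L gives the requested list; there are 6 such values of n.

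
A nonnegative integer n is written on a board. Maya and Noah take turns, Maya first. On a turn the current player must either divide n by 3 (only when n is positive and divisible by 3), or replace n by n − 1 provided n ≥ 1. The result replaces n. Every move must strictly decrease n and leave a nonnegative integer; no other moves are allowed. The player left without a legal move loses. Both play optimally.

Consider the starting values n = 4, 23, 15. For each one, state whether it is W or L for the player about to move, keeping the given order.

4: L, 23: W, 15: L

Classify positions by backward induction: terminal positions (no move available) are L. From any other position, the mover wins iff some move reaches an L.
n=0: no move → L
n=1: reaches L-position 0 → W
n=2: only reaches 1(W), which is W → L
n=3: reaches L-position 2 → W
n=4: only reaches 3(W), which is W → L
n=5: reaches L-position 4 → W
n=6: reaches L-position 2 → W
n=7: only reaches 6(W), which is W → L
n=8: reaches L-position 7 → W
n=9: only reaches 3(W), 8(W), all W → L
n=10: reaches L-position 9 → W
n=11: only reaches 10(W), which is W → L
n=12: reaches L-position 4 → W
n=13: only reaches 12(W), which is W → L
n=14: reaches L-position 13 → W
n=15: only reaches 5(W), 14(W), all W → L
n=16: reaches L-position 15 → W
n=17: only reaches 16(W), which is W → L
n=18: reaches L-position 17 → W
n=19: only reaches 18(W), which is W → L
n=20: reaches L-position 19 → W
n=21: reaches L-position 7 → W
n=22: only reaches 21(W), which is W → L
n=23: reaches L-position 22 → W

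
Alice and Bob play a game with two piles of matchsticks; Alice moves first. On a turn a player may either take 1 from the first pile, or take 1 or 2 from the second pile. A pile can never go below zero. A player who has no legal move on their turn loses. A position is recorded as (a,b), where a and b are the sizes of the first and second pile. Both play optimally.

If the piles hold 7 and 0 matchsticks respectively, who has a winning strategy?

Alice wins.

Work bottom-up. With no move the player to move loses. Otherwise the position is W if at least one move leads to an L position for the opponent, and L if every move leads to a W.
No move ever increases a pile, so every position that can arise here has a ≤ 7 and b ≤ 0; it is enough to label the cells with 0 ≤ a ≤ 7 and 0 ≤ b ≤ 0.
Every move lowers a or b (never raises either), so fill the grid row by row in increasing a, and left to right within a row: each cell's successors are then already labelled.
      b=0
a=0:    L
a=1:    W
a=2:    L
a=3:    W
a=4:    L
a=5:    W
a=6:    L
a=7:    W
Cells with no legal move (terminal, hence L): (0,0).
The remaining L cells, each justified by listing all of its moves:
(2,0): the only move is to (1,0)(W), a W ⇒ L
(4,0): the only move is to (3,0)(W), a W ⇒ L
(6,0): the only move is to (5,0)(W), a W ⇒ L
Every other cell has at least one move into one of the L cells above, so it is W.
From (7,0) Alice can move to (6,0), reaching an L position.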